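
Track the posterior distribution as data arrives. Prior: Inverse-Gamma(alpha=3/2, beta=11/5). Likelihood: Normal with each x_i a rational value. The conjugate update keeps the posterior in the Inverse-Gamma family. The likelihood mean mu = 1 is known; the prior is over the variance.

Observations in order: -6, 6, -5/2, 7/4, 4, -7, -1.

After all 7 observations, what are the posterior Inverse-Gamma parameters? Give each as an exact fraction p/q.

obs 1: x=-6 → posterior Inverse-Gamma(2, 267/10)
obs 2: x=6 → posterior Inverse-Gamma(5/2, 196/5)
obs 3: x=-5/2 → posterior Inverse-Gamma(3, 1813/40)
obs 4: x=7/4 → posterior Inverse-Gamma(7/2, 7297/160)
obs 5: x=4 → posterior Inverse-Gamma(4, 8017/160)
obs 6: x=-7 → posterior Inverse-Gamma(9/2, 13137/160)
obs 7: x=-1 → posterior Inverse-Gamma(5, 13457/160)

alpha=5, beta=13457/160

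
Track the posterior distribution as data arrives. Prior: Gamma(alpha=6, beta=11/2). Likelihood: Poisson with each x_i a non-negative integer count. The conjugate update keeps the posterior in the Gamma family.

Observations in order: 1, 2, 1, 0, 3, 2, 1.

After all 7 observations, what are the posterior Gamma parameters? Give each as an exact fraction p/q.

obs 1: x=1 → posterior Gamma(7, 13/2)
obs 2: x=2 → posterior Gamma(9, 15/2)
obs 3: x=1 → posterior Gamma(10, 17/2)
obs 4: x=0 → posterior Gamma(10, 19/2)
obs 5: x=3 → posterior Gamma(13, 21/2)
obs 6: x=2 → posterior Gamma(15, 23/2)
obs 7: x=1 → posterior Gamma(16, 25/2)

alpha=16, beta=25/2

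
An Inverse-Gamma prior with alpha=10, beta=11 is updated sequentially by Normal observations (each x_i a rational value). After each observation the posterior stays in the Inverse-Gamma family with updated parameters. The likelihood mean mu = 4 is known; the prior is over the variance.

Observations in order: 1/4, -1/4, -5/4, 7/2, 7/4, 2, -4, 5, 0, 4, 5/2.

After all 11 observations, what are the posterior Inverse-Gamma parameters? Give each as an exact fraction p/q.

obs 1: x=1/4 → posterior Inverse-Gamma(21/2, 577/32)
obs 2: x=-1/4 → posterior Inverse-Gamma(11, 433/16)
obs 3: x=-5/4 → posterior Inverse-Gamma(23/2, 1307/32)
obs 4: x=7/2 → posterior Inverse-Gamma(12, 1311/32)
obs 5: x=7/4 → posterior Inverse-Gamma(25/2, 87/2)
obs 6: x=2 → posterior Inverse-Gamma(13, 91/2)
obs 7: x=-4 → posterior Inverse-Gamma(27/2, 155/2)
obs 8: x=5 → posterior Inverse-Gamma(14, 78)
obs 9: x=0 → posterior Inverse-Gamma(29/2, 86)
obs 10: x=4 → posterior Inverse-Gamma(15, 86)
obs 11: x=5/2 → posterior Inverse-Gamma(31/2, 697/8)

alpha=31/2, beta=697/8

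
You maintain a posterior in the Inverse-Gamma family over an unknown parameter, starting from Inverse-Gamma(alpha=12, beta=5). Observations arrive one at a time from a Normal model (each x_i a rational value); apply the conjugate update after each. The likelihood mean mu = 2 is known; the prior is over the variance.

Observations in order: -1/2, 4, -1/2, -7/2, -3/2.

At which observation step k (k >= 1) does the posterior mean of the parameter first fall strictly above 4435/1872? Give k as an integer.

obs 1: x=-1/2 → posterior Inverse-Gamma(25/2, 65/8)
obs 2: x=4 → posterior Inverse-Gamma(13, 81/8)
obs 3: x=-1/2 → posterior Inverse-Gamma(27/2, 53/4)
obs 4: x=-7/2 → posterior Inverse-Gamma(14, 227/8)
obs 5: x=-3/2 → posterior Inverse-Gamma(29/2, 69/2)

k = 5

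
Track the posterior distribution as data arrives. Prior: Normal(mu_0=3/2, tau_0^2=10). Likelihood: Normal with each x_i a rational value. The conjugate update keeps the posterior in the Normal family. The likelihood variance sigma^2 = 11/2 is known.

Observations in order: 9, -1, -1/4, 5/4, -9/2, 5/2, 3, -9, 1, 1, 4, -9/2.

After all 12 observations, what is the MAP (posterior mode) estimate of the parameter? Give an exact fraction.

133/502

obs 1: x=9 → posterior Normal(393/62, 110/31)
obs 2: x=-1 → posterior Normal(353/102, 110/51)
obs 3: x=-1/4 → posterior Normal(343/142, 110/71)
obs 4: x=5/4 → posterior Normal(393/182, 110/91)
obs 5: x=-9/2 → posterior Normal(71/74, 110/111)
obs 6: x=5/2 → posterior Normal(313/262, 110/131)
obs 7: x=3 → posterior Normal(433/302, 110/151)
obs 8: x=-9 → posterior Normal(73/342, 110/171)
obs 9: x=1 → posterior Normal(113/382, 110/191)
obs 10: x=1 → posterior Normal(153/422, 110/211)
obs 11: x=4 → posterior Normal(313/462, 10/21)
obs 12: x=-9/2 → posterior Normal(133/502, 110/251)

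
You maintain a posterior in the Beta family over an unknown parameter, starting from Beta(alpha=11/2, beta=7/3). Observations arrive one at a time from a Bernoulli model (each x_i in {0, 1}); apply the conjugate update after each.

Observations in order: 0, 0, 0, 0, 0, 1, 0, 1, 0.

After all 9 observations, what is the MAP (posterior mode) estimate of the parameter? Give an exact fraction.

39/89

obs 1: x=0 → posterior Beta(11/2, 10/3)
obs 2: x=0 → posterior Beta(11/2, 13/3)
obs 3: x=0 → posterior Beta(11/2, 16/3)
obs 4: x=0 → posterior Beta(11/2, 19/3)
obs 5: x=0 → posterior Beta(11/2, 22/3)
obs 6: x=1 → posterior Beta(13/2, 22/3)
obs 7: x=0 → posterior Beta(13/2, 25/3)
obs 8: x=1 → posterior Beta(15/2, 25/3)
obs 9: x=0 → posterior Beta(15/2, 28/3)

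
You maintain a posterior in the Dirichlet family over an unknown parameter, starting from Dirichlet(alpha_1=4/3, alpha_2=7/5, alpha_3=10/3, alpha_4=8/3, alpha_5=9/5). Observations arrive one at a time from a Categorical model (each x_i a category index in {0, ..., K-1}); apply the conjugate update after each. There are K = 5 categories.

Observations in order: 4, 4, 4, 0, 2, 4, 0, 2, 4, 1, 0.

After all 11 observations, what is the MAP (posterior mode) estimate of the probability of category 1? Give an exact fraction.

obs 1: x=4 → posterior Dirichlet(4/3, 7/5, 10/3, 8/3, 14/5)
obs 2: x=4 → posterior Dirichlet(4/3, 7/5, 10/3, 8/3, 19/5)
obs 3: x=4 → posterior Dirichlet(4/3, 7/5, 10/3, 8/3, 24/5)
obs 4: x=0 → posterior Dirichlet(7/3, 7/5, 10/3, 8/3, 24/5)
obs 5: x=2 → posterior Dirichlet(7/3, 7/5, 13/3, 8/3, 24/5)
obs 6: x=4 → posterior Dirichlet(7/3, 7/5, 13/3, 8/3, 29/5)
obs 7: x=0 → posterior Dirichlet(10/3, 7/5, 13/3, 8/3, 29/5)
obs 8: x=2 → posterior Dirichlet(10/3, 7/5, 16/3, 8/3, 29/5)
obs 9: x=4 → posterior Dirichlet(10/3, 7/5, 16/3, 8/3, 34/5)
obs 10: x=1 → posterior Dirichlet(10/3, 12/5, 16/3, 8/3, 34/5)
obs 11: x=0 → posterior Dirichlet(13/3, 12/5, 16/3, 8/3, 34/5)

21/248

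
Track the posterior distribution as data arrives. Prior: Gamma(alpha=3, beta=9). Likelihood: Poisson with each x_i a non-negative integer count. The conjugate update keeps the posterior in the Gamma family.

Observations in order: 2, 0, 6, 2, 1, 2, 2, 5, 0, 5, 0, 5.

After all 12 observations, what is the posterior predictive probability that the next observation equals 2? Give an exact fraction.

2191830178703216893480725965407908338371252911/8778112523661182940015813143973366229303820288

obs 1: x=2 → posterior Gamma(5, 10)
obs 2: x=0 → posterior Gamma(5, 11)
obs 3: x=6 → posterior Gamma(11, 12)
obs 4: x=2 → posterior Gamma(13, 13)
obs 5: x=1 → posterior Gamma(14, 14)
obs 6: x=2 → posterior Gamma(16, 15)
obs 7: x=2 → posterior Gamma(18, 16)
obs 8: x=5 → posterior Gamma(23, 17)
obs 9: x=0 → posterior Gamma(23, 18)
obs 10: x=5 → posterior Gamma(28, 19)
obs 11: x=0 → posterior Gamma(28, 20)
obs 12: x=5 → posterior Gamma(33, 21)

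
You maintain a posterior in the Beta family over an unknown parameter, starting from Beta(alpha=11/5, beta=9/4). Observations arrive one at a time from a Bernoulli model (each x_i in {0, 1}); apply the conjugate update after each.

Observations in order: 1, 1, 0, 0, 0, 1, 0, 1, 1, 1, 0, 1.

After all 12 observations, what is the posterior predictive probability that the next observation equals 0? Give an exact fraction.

145/329

obs 1: x=1 → posterior Beta(16/5, 9/4)
obs 2: x=1 → posterior Beta(21/5, 9/4)
obs 3: x=0 → posterior Beta(21/5, 13/4)
obs 4: x=0 → posterior Beta(21/5, 17/4)
obs 5: x=0 → posterior Beta(21/5, 21/4)
obs 6: x=1 → posterior Beta(26/5, 21/4)
obs 7: x=0 → posterior Beta(26/5, 25/4)
obs 8: x=1 → posterior Beta(31/5, 25/4)
obs 9: x=1 → posterior Beta(36/5, 25/4)
obs 10: x=1 → posterior Beta(41/5, 25/4)
obs 11: x=0 → posterior Beta(41/5, 29/4)
obs 12: x=1 → posterior Beta(46/5, 29/4)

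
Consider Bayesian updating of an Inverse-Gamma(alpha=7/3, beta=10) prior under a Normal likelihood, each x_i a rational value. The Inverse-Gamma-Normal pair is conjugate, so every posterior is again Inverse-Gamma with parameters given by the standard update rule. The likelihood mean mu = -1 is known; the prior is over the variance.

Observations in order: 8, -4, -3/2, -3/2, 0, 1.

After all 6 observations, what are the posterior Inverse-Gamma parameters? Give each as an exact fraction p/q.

alpha=16/3, beta=231/4

obs 1: x=8 → posterior Inverse-Gamma(17/6, 101/2)
obs 2: x=-4 → posterior Inverse-Gamma(10/3, 55)
obs 3: x=-3/2 → posterior Inverse-Gamma(23/6, 441/8)
obs 4: x=-3/2 → posterior Inverse-Gamma(13/3, 221/4)
obs 5: x=0 → posterior Inverse-Gamma(29/6, 223/4)
obs 6: x=1 → posterior Inverse-Gamma(16/3, 231/4)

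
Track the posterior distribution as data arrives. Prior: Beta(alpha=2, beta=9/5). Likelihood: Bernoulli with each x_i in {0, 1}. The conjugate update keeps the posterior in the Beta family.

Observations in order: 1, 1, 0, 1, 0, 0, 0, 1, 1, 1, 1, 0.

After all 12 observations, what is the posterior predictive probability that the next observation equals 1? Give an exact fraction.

45/79

obs 1: x=1 → posterior Beta(3, 9/5)
obs 2: x=1 → posterior Beta(4, 9/5)
obs 3: x=0 → posterior Beta(4, 14/5)
obs 4: x=1 → posterior Beta(5, 14/5)
obs 5: x=0 → posterior Beta(5, 19/5)
obs 6: x=0 → posterior Beta(5, 24/5)
obs 7: x=0 → posterior Beta(5, 29/5)
obs 8: x=1 → posterior Beta(6, 29/5)
obs 9: x=1 → posterior Beta(7, 29/5)
obs 10: x=1 → posterior Beta(8, 29/5)
obs 11: x=1 → posterior Beta(9, 29/5)
obs 12: x=0 → posterior Beta(9, 34/5)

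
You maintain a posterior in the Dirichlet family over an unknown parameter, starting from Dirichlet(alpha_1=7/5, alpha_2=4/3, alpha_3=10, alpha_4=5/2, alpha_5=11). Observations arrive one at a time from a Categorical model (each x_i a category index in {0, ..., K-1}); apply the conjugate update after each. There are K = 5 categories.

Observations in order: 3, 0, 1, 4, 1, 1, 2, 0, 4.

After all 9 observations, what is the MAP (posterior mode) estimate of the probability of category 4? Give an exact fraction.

obs 1: x=3 → posterior Dirichlet(7/5, 4/3, 10, 7/2, 11)
obs 2: x=0 → posterior Dirichlet(12/5, 4/3, 10, 7/2, 11)
obs 3: x=1 → posterior Dirichlet(12/5, 7/3, 10, 7/2, 11)
obs 4: x=4 → posterior Dirichlet(12/5, 7/3, 10, 7/2, 12)
obs 5: x=1 → posterior Dirichlet(12/5, 10/3, 10, 7/2, 12)
obs 6: x=1 → posterior Dirichlet(12/5, 13/3, 10, 7/2, 12)
obs 7: x=2 → posterior Dirichlet(12/5, 13/3, 11, 7/2, 12)
obs 8: x=0 → posterior Dirichlet(17/5, 13/3, 11, 7/2, 12)
obs 9: x=4 → posterior Dirichlet(17/5, 13/3, 11, 7/2, 13)

360/907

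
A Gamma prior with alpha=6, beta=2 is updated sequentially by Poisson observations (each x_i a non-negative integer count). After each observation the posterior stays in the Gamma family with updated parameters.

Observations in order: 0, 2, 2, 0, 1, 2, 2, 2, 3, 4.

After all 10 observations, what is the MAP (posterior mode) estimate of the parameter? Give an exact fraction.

obs 1: x=0 → posterior Gamma(6, 3)
obs 2: x=2 → posterior Gamma(8, 4)
obs 3: x=2 → posterior Gamma(10, 5)
obs 4: x=0 → posterior Gamma(10, 6)
obs 5: x=1 → posterior Gamma(11, 7)
obs 6: x=2 → posterior Gamma(13, 8)
obs 7: x=2 → posterior Gamma(15, 9)
obs 8: x=2 → posterior Gamma(17, 10)
obs 9: x=3 → posterior Gamma(20, 11)
obs 10: x=4 → posterior Gamma(24, 12)

23/12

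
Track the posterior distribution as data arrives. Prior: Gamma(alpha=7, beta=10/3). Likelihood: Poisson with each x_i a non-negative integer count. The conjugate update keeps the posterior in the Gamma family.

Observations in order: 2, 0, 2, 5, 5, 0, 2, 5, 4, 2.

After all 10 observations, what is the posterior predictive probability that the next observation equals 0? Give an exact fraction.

obs 1: x=2 → posterior Gamma(9, 13/3)
obs 2: x=0 → posterior Gamma(9, 16/3)
obs 3: x=2 → posterior Gamma(11, 19/3)
obs 4: x=5 → posterior Gamma(16, 22/3)
obs 5: x=5 → posterior Gamma(21, 25/3)
obs 6: x=0 → posterior Gamma(21, 28/3)
obs 7: x=2 → posterior Gamma(23, 31/3)
obs 8: x=5 → posterior Gamma(28, 34/3)
obs 9: x=4 → posterior Gamma(32, 37/3)
obs 10: x=2 → posterior Gamma(34, 40/3)

2951479051793528258560000000000000000000000000000000000/34508611856016952192871159710674768120457665758914571449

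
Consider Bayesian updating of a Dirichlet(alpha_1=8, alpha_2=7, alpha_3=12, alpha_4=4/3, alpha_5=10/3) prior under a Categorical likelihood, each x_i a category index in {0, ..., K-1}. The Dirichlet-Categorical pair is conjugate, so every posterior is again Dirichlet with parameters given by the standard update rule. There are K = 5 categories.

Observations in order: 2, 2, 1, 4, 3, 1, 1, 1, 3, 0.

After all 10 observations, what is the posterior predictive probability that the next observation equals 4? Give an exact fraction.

obs 1: x=2 → posterior Dirichlet(8, 7, 13, 4/3, 10/3)
obs 2: x=2 → posterior Dirichlet(8, 7, 14, 4/3, 10/3)
obs 3: x=1 → posterior Dirichlet(8, 8, 14, 4/3, 10/3)
obs 4: x=4 → posterior Dirichlet(8, 8, 14, 4/3, 13/3)
obs 5: x=3 → posterior Dirichlet(8, 8, 14, 7/3, 13/3)
obs 6: x=1 → posterior Dirichlet(8, 9, 14, 7/3, 13/3)
obs 7: x=1 → posterior Dirichlet(8, 10, 14, 7/3, 13/3)
obs 8: x=1 → posterior Dirichlet(8, 11, 14, 7/3, 13/3)
obs 9: x=3 → posterior Dirichlet(8, 11, 14, 10/3, 13/3)
obs 10: x=0 → posterior Dirichlet(9, 11, 14, 10/3, 13/3)

13/125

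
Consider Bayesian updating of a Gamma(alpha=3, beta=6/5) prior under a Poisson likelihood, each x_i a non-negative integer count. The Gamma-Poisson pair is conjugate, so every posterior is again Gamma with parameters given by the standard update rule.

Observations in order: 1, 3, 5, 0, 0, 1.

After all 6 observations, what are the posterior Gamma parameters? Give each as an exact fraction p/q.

alpha=13, beta=36/5

obs 1: x=1 → posterior Gamma(4, 11/5)
obs 2: x=3 → posterior Gamma(7, 16/5)
obs 3: x=5 → posterior Gamma(12, 21/5)
obs 4: x=0 → posterior Gamma(12, 26/5)
obs 5: x=0 → posterior Gamma(12, 31/5)
obs 6: x=1 → posterior Gamma(13, 36/5)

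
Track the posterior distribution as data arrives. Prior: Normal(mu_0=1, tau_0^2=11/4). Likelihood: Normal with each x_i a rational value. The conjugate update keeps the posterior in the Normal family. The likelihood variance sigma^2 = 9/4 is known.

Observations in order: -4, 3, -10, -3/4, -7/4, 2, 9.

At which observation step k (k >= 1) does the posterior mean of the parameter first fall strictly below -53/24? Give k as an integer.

k = 3

obs 1: x=-4 → posterior Normal(-7/4, 99/80)
obs 2: x=3 → posterior Normal(-2/31, 99/124)
obs 3: x=-10 → posterior Normal(-8/3, 33/56)
obs 4: x=-3/4 → posterior Normal(-481/212, 99/212)
obs 5: x=-7/4 → posterior Normal(-279/128, 99/256)
obs 6: x=2 → posterior Normal(-47/30, 33/100)
obs 7: x=9 → posterior Normal(-37/172, 99/344)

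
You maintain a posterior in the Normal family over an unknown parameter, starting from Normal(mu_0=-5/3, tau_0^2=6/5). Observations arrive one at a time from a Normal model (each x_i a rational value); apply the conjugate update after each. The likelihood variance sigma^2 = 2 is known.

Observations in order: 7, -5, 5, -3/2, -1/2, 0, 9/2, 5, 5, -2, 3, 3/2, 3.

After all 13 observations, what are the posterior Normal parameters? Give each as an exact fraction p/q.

mu_0=50/33, tau_0^2=3/22

obs 1: x=7 → posterior Normal(19/12, 3/4)
obs 2: x=-5 → posterior Normal(-7/33, 6/11)
obs 3: x=5 → posterior Normal(19/21, 3/7)
obs 4: x=-3/2 → posterior Normal(49/102, 6/17)
obs 5: x=-1/2 → posterior Normal(1/3, 3/10)
obs 6: x=0 → posterior Normal(20/69, 6/23)
obs 7: x=9/2 → posterior Normal(121/156, 3/13)
obs 8: x=5 → posterior Normal(211/174, 6/29)
obs 9: x=5 → posterior Normal(301/192, 3/16)
obs 10: x=-2 → posterior Normal(53/42, 6/35)
obs 11: x=3 → posterior Normal(319/228, 3/19)
obs 12: x=3/2 → posterior Normal(173/123, 6/41)
obs 13: x=3 → posterior Normal(50/33, 3/22)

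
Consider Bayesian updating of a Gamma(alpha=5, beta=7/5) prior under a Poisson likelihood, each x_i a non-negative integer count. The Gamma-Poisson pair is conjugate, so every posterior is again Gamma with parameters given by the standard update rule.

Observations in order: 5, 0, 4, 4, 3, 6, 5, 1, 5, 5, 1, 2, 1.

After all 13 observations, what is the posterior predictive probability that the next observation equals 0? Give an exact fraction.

obs 1: x=5 → posterior Gamma(10, 12/5)
obs 2: x=0 → posterior Gamma(10, 17/5)
obs 3: x=4 → posterior Gamma(14, 22/5)
obs 4: x=4 → posterior Gamma(18, 27/5)
obs 5: x=3 → posterior Gamma(21, 32/5)
obs 6: x=6 → posterior Gamma(27, 37/5)
obs 7: x=5 → posterior Gamma(32, 42/5)
obs 8: x=1 → posterior Gamma(33, 47/5)
obs 9: x=5 → posterior Gamma(38, 52/5)
obs 10: x=5 → posterior Gamma(43, 57/5)
obs 11: x=1 → posterior Gamma(44, 62/5)
obs 12: x=2 → posterior Gamma(46, 67/5)
obs 13: x=1 → posterior Gamma(47, 72/5)

1970730927794070366018631435086563697485656416383426802839264852231656875446827575410688/46244925389993126982013198581702045615466894706980582049334016484171829634233629978154053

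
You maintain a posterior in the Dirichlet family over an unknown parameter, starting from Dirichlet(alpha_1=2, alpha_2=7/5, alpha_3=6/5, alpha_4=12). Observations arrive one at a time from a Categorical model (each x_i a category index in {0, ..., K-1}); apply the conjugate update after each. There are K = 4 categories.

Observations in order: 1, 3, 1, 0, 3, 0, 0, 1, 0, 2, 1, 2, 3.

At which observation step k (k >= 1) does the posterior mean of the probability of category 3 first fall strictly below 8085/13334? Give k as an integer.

obs 1: x=1 → posterior Dirichlet(2, 12/5, 6/5, 12)
obs 2: x=3 → posterior Dirichlet(2, 12/5, 6/5, 13)
obs 3: x=1 → posterior Dirichlet(2, 17/5, 6/5, 13)
obs 4: x=0 → posterior Dirichlet(3, 17/5, 6/5, 13)
obs 5: x=3 → posterior Dirichlet(3, 17/5, 6/5, 14)
obs 6: x=0 → posterior Dirichlet(4, 17/5, 6/5, 14)
obs 7: x=0 → posterior Dirichlet(5, 17/5, 6/5, 14)
obs 8: x=1 → posterior Dirichlet(5, 22/5, 6/5, 14)
obs 9: x=0 → posterior Dirichlet(6, 22/5, 6/5, 14)
obs 10: x=2 → posterior Dirichlet(6, 22/5, 11/5, 14)
obs 11: x=1 → posterior Dirichlet(6, 27/5, 11/5, 14)
obs 12: x=2 → posterior Dirichlet(6, 27/5, 16/5, 14)
obs 13: x=3 → posterior Dirichlet(6, 27/5, 16/5, 15)

k = 7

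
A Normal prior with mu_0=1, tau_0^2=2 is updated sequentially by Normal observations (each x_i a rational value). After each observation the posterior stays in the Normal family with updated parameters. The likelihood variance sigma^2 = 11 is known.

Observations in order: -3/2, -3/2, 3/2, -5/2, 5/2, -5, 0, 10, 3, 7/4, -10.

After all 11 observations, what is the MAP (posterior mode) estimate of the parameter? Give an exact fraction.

obs 1: x=-3/2 → posterior Normal(8/13, 22/13)
obs 2: x=-3/2 → posterior Normal(1/3, 22/15)
obs 3: x=3/2 → posterior Normal(8/17, 22/17)
obs 4: x=-5/2 → posterior Normal(3/19, 22/19)
obs 5: x=5/2 → posterior Normal(8/21, 22/21)
obs 6: x=-5 → posterior Normal(-2/23, 22/23)
obs 7: x=0 → posterior Normal(-2/25, 22/25)
obs 8: x=10 → posterior Normal(2/3, 22/27)
obs 9: x=3 → posterior Normal(24/29, 22/29)
obs 10: x=7/4 → posterior Normal(55/62, 22/31)
obs 11: x=-10 → posterior Normal(5/22, 2/3)

5/22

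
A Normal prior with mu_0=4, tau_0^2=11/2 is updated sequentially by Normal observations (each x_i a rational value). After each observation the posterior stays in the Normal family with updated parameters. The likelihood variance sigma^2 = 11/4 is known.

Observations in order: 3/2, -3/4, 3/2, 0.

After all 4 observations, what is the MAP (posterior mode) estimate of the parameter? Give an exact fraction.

obs 1: x=3/2 → posterior Normal(7/3, 11/6)
obs 2: x=-3/4 → posterior Normal(11/10, 11/10)
obs 3: x=3/2 → posterior Normal(17/14, 11/14)
obs 4: x=0 → posterior Normal(17/18, 11/18)

17/18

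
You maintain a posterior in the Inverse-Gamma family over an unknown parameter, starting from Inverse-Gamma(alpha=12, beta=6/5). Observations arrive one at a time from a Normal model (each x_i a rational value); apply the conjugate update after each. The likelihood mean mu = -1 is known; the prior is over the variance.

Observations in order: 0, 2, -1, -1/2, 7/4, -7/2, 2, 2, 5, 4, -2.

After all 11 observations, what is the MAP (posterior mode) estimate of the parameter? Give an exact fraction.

obs 1: x=0 → posterior Inverse-Gamma(25/2, 17/10)
obs 2: x=2 → posterior Inverse-Gamma(13, 31/5)
obs 3: x=-1 → posterior Inverse-Gamma(27/2, 31/5)
obs 4: x=-1/2 → posterior Inverse-Gamma(14, 253/40)
obs 5: x=7/4 → posterior Inverse-Gamma(29/2, 1617/160)
obs 6: x=-7/2 → posterior Inverse-Gamma(15, 2117/160)
obs 7: x=2 → posterior Inverse-Gamma(31/2, 2837/160)
obs 8: x=2 → posterior Inverse-Gamma(16, 3557/160)
obs 9: x=5 → posterior Inverse-Gamma(33/2, 6437/160)
obs 10: x=4 → posterior Inverse-Gamma(17, 8437/160)
obs 11: x=-2 → posterior Inverse-Gamma(35/2, 8517/160)

8517/2960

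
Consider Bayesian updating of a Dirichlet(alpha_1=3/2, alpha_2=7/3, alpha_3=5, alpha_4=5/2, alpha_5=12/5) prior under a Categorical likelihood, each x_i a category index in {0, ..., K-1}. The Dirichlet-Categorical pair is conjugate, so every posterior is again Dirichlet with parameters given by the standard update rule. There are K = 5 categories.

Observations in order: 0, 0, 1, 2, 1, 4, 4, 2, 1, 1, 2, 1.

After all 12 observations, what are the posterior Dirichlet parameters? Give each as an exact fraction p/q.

alpha_1=7/2, alpha_2=22/3, alpha_3=8, alpha_4=5/2, alpha_5=22/5

obs 1: x=0 → posterior Dirichlet(5/2, 7/3, 5, 5/2, 12/5)
obs 2: x=0 → posterior Dirichlet(7/2, 7/3, 5, 5/2, 12/5)
obs 3: x=1 → posterior Dirichlet(7/2, 10/3, 5, 5/2, 12/5)
obs 4: x=2 → posterior Dirichlet(7/2, 10/3, 6, 5/2, 12/5)
obs 5: x=1 → posterior Dirichlet(7/2, 13/3, 6, 5/2, 12/5)
obs 6: x=4 → posterior Dirichlet(7/2, 13/3, 6, 5/2, 17/5)
obs 7: x=4 → posterior Dirichlet(7/2, 13/3, 6, 5/2, 22/5)
obs 8: x=2 → posterior Dirichlet(7/2, 13/3, 7, 5/2, 22/5)
obs 9: x=1 → posterior Dirichlet(7/2, 16/3, 7, 5/2, 22/5)
obs 10: x=1 → posterior Dirichlet(7/2, 19/3, 7, 5/2, 22/5)
obs 11: x=2 → posterior Dirichlet(7/2, 19/3, 8, 5/2, 22/5)
obs 12: x=1 → posterior Dirichlet(7/2, 22/3, 8, 5/2, 22/5)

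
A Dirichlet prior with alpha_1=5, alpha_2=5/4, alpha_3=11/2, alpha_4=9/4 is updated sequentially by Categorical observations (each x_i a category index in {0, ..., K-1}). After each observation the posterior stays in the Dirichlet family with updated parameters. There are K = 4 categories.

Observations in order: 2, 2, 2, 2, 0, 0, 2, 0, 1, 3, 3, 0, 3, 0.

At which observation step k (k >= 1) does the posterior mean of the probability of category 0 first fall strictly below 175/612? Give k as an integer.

k = 4

obs 1: x=2 → posterior Dirichlet(5, 5/4, 13/2, 9/4)
obs 2: x=2 → posterior Dirichlet(5, 5/4, 15/2, 9/4)
obs 3: x=2 → posterior Dirichlet(5, 5/4, 17/2, 9/4)
obs 4: x=2 → posterior Dirichlet(5, 5/4, 19/2, 9/4)
obs 5: x=0 → posterior Dirichlet(6, 5/4, 19/2, 9/4)
obs 6: x=0 → posterior Dirichlet(7, 5/4, 19/2, 9/4)
obs 7: x=2 → posterior Dirichlet(7, 5/4, 21/2, 9/4)
obs 8: x=0 → posterior Dirichlet(8, 5/4, 21/2, 9/4)
obs 9: x=1 → posterior Dirichlet(8, 9/4, 21/2, 9/4)
obs 10: x=3 → posterior Dirichlet(8, 9/4, 21/2, 13/4)
obs 11: x=3 → posterior Dirichlet(8, 9/4, 21/2, 17/4)
obs 12: x=0 → posterior Dirichlet(9, 9/4, 21/2, 17/4)
obs 13: x=3 → posterior Dirichlet(9, 9/4, 21/2, 21/4)
obs 14: x=0 → posterior Dirichlet(10, 9/4, 21/2, 21/4)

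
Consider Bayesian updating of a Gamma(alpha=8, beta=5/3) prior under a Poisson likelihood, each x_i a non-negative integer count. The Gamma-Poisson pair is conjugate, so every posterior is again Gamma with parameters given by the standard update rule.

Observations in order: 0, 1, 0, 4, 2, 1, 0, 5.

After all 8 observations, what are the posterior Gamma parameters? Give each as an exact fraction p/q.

obs 1: x=0 → posterior Gamma(8, 8/3)
obs 2: x=1 → posterior Gamma(9, 11/3)
obs 3: x=0 → posterior Gamma(9, 14/3)
obs 4: x=4 → posterior Gamma(13, 17/3)
obs 5: x=2 → posterior Gamma(15, 20/3)
obs 6: x=1 → posterior Gamma(16, 23/3)
obs 7: x=0 → posterior Gamma(16, 26/3)
obs 8: x=5 → posterior Gamma(21, 29/3)

alpha=21, beta=29/3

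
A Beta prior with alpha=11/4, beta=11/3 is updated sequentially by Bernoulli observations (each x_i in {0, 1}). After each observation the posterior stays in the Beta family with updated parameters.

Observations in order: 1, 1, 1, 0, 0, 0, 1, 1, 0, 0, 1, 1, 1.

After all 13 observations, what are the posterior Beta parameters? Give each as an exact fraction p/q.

alpha=43/4, beta=26/3

obs 1: x=1 → posterior Beta(15/4, 11/3)
obs 2: x=1 → posterior Beta(19/4, 11/3)
obs 3: x=1 → posterior Beta(23/4, 11/3)
obs 4: x=0 → posterior Beta(23/4, 14/3)
obs 5: x=0 → posterior Beta(23/4, 17/3)
obs 6: x=0 → posterior Beta(23/4, 20/3)
obs 7: x=1 → posterior Beta(27/4, 20/3)
obs 8: x=1 → posterior Beta(31/4, 20/3)
obs 9: x=0 → posterior Beta(31/4, 23/3)
obs 10: x=0 → posterior Beta(31/4, 26/3)
obs 11: x=1 → posterior Beta(35/4, 26/3)
obs 12: x=1 → posterior Beta(39/4, 26/3)
obs 13: x=1 → posterior Beta(43/4, 26/3)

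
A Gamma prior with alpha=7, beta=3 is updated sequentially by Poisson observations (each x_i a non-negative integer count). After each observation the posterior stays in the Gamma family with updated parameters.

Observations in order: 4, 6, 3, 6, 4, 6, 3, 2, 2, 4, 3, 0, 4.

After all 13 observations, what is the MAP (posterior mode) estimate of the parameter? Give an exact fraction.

obs 1: x=4 → posterior Gamma(11, 4)
obs 2: x=6 → posterior Gamma(17, 5)
obs 3: x=3 → posterior Gamma(20, 6)
obs 4: x=6 → posterior Gamma(26, 7)
obs 5: x=4 → posterior Gamma(30, 8)
obs 6: x=6 → posterior Gamma(36, 9)
obs 7: x=3 → posterior Gamma(39, 10)
obs 8: x=2 → posterior Gamma(41, 11)
obs 9: x=2 → posterior Gamma(43, 12)
obs 10: x=4 → posterior Gamma(47, 13)
obs 11: x=3 → posterior Gamma(50, 14)
obs 12: x=0 → posterior Gamma(50, 15)
obs 13: x=4 → posterior Gamma(54, 16)

53/16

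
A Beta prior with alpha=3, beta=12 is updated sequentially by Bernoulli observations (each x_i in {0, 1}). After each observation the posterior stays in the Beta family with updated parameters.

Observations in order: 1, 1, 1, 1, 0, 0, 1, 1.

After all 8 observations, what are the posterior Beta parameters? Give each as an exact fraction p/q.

obs 1: x=1 → posterior Beta(4, 12)
obs 2: x=1 → posterior Beta(5, 12)
obs 3: x=1 → posterior Beta(6, 12)
obs 4: x=1 → posterior Beta(7, 12)
obs 5: x=0 → posterior Beta(7, 13)
obs 6: x=0 → posterior Beta(7, 14)
obs 7: x=1 → posterior Beta(8, 14)
obs 8: x=1 → posterior Beta(9, 14)

alpha=9, beta=14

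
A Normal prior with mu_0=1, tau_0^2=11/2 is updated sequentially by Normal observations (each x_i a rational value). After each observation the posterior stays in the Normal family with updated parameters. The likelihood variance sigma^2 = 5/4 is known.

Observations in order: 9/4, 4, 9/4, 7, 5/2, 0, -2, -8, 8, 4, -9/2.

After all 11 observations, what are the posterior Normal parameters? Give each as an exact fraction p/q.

mu_0=346/247, tau_0^2=55/494

obs 1: x=9/4 → posterior Normal(109/54, 55/54)
obs 2: x=4 → posterior Normal(285/98, 55/98)
obs 3: x=9/4 → posterior Normal(192/71, 55/142)
obs 4: x=7 → posterior Normal(346/93, 55/186)
obs 5: x=5/2 → posterior Normal(401/115, 11/46)
obs 6: x=0 → posterior Normal(401/137, 55/274)
obs 7: x=-2 → posterior Normal(119/53, 55/318)
obs 8: x=-8 → posterior Normal(1, 55/362)
obs 9: x=8 → posterior Normal(51/29, 55/406)
obs 10: x=4 → posterior Normal(89/45, 11/90)
obs 11: x=-9/2 → posterior Normal(346/247, 55/494)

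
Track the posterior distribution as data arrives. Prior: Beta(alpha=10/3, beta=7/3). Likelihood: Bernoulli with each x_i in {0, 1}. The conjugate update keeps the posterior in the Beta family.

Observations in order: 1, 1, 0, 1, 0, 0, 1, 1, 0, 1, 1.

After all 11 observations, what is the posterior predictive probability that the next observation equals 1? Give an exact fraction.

obs 1: x=1 → posterior Beta(13/3, 7/3)
obs 2: x=1 → posterior Beta(16/3, 7/3)
obs 3: x=0 → posterior Beta(16/3, 10/3)
obs 4: x=1 → posterior Beta(19/3, 10/3)
obs 5: x=0 → posterior Beta(19/3, 13/3)
obs 6: x=0 → posterior Beta(19/3, 16/3)
obs 7: x=1 → posterior Beta(22/3, 16/3)
obs 8: x=1 → posterior Beta(25/3, 16/3)
obs 9: x=0 → posterior Beta(25/3, 19/3)
obs 10: x=1 → posterior Beta(28/3, 19/3)
obs 11: x=1 → posterior Beta(31/3, 19/3)

31/50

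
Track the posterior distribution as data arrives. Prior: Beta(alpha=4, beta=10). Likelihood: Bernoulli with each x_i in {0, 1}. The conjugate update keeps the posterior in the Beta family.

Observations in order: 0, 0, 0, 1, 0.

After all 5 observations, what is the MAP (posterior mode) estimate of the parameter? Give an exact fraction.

4/17

obs 1: x=0 → posterior Beta(4, 11)
obs 2: x=0 → posterior Beta(4, 12)
obs 3: x=0 → posterior Beta(4, 13)
obs 4: x=1 → posterior Beta(5, 13)
obs 5: x=0 → posterior Beta(5, 14)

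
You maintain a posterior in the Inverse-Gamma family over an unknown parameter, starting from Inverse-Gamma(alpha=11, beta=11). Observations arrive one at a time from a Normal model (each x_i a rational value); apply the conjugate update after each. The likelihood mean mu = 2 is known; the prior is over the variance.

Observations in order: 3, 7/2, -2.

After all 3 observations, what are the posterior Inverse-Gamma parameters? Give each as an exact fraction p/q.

alpha=25/2, beta=165/8

obs 1: x=3 → posterior Inverse-Gamma(23/2, 23/2)
obs 2: x=7/2 → posterior Inverse-Gamma(12, 101/8)
obs 3: x=-2 → posterior Inverse-Gamma(25/2, 165/8)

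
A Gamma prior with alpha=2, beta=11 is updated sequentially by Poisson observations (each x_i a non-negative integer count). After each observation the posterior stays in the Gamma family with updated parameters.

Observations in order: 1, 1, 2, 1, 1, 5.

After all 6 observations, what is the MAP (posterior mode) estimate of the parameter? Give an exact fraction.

obs 1: x=1 → posterior Gamma(3, 12)
obs 2: x=1 → posterior Gamma(4, 13)
obs 3: x=2 → posterior Gamma(6, 14)
obs 4: x=1 → posterior Gamma(7, 15)
obs 5: x=1 → posterior Gamma(8, 16)
obs 6: x=5 → posterior Gamma(13, 17)

12/17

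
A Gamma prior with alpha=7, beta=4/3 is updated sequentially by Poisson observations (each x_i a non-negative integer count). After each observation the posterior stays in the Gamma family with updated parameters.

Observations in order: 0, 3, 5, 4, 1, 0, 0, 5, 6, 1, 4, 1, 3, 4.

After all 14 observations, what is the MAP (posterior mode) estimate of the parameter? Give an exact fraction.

obs 1: x=0 → posterior Gamma(7, 7/3)
obs 2: x=3 → posterior Gamma(10, 10/3)
obs 3: x=5 → posterior Gamma(15, 13/3)
obs 4: x=4 → posterior Gamma(19, 16/3)
obs 5: x=1 → posterior Gamma(20, 19/3)
obs 6: x=0 → posterior Gamma(20, 22/3)
obs 7: x=0 → posterior Gamma(20, 25/3)
obs 8: x=5 → posterior Gamma(25, 28/3)
obs 9: x=6 → posterior Gamma(31, 31/3)
obs 10: x=1 → posterior Gamma(32, 34/3)
obs 11: x=4 → posterior Gamma(36, 37/3)
obs 12: x=1 → posterior Gamma(37, 40/3)
obs 13: x=3 → posterior Gamma(40, 43/3)
obs 14: x=4 → posterior Gamma(44, 46/3)

129/46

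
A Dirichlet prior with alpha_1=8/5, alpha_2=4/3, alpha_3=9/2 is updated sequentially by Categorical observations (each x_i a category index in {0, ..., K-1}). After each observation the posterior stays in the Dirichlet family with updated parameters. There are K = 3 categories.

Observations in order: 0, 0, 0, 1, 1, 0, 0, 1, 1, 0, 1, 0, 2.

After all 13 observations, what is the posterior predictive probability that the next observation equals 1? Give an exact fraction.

obs 1: x=0 → posterior Dirichlet(13/5, 4/3, 9/2)
obs 2: x=0 → posterior Dirichlet(18/5, 4/3, 9/2)
obs 3: x=0 → posterior Dirichlet(23/5, 4/3, 9/2)
obs 4: x=1 → posterior Dirichlet(23/5, 7/3, 9/2)
obs 5: x=1 → posterior Dirichlet(23/5, 10/3, 9/2)
obs 6: x=0 → posterior Dirichlet(28/5, 10/3, 9/2)
obs 7: x=0 → posterior Dirichlet(33/5, 10/3, 9/2)
obs 8: x=1 → posterior Dirichlet(33/5, 13/3, 9/2)
obs 9: x=1 → posterior Dirichlet(33/5, 16/3, 9/2)
obs 10: x=0 → posterior Dirichlet(38/5, 16/3, 9/2)
obs 11: x=1 → posterior Dirichlet(38/5, 19/3, 9/2)
obs 12: x=0 → posterior Dirichlet(43/5, 19/3, 9/2)
obs 13: x=2 → posterior Dirichlet(43/5, 19/3, 11/2)

190/613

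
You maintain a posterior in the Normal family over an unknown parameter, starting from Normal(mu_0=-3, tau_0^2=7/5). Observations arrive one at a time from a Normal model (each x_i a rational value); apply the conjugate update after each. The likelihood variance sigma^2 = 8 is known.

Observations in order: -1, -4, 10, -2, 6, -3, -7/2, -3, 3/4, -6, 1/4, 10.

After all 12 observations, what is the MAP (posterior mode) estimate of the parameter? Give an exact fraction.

-177/248

obs 1: x=-1 → posterior Normal(-127/47, 56/47)
obs 2: x=-4 → posterior Normal(-155/54, 28/27)
obs 3: x=10 → posterior Normal(-85/61, 56/61)
obs 4: x=-2 → posterior Normal(-99/68, 14/17)
obs 5: x=6 → posterior Normal(-19/25, 56/75)
obs 6: x=-3 → posterior Normal(-39/41, 28/41)
obs 7: x=-7/2 → posterior Normal(-205/178, 56/89)
obs 8: x=-3 → posterior Normal(-247/192, 7/12)
obs 9: x=3/4 → posterior Normal(-473/412, 56/103)
obs 10: x=-6 → posterior Normal(-641/440, 28/55)
obs 11: x=1/4 → posterior Normal(-317/234, 56/117)
obs 12: x=10 → posterior Normal(-177/248, 14/31)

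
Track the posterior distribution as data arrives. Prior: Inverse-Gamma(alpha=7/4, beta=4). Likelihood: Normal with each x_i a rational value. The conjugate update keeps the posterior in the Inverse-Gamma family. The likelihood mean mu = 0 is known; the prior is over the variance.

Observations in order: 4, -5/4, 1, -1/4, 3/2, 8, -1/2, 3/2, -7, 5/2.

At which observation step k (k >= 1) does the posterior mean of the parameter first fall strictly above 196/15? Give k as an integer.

k = 9

obs 1: x=4 → posterior Inverse-Gamma(9/4, 12)
obs 2: x=-5/4 → posterior Inverse-Gamma(11/4, 409/32)
obs 3: x=1 → posterior Inverse-Gamma(13/4, 425/32)
obs 4: x=-1/4 → posterior Inverse-Gamma(15/4, 213/16)
obs 5: x=3/2 → posterior Inverse-Gamma(17/4, 231/16)
obs 6: x=8 → posterior Inverse-Gamma(19/4, 743/16)
obs 7: x=-1/2 → posterior Inverse-Gamma(21/4, 745/16)
obs 8: x=3/2 → posterior Inverse-Gamma(23/4, 763/16)
obs 9: x=-7 → posterior Inverse-Gamma(25/4, 1155/16)
obs 10: x=5/2 → posterior Inverse-Gamma(27/4, 1205/16)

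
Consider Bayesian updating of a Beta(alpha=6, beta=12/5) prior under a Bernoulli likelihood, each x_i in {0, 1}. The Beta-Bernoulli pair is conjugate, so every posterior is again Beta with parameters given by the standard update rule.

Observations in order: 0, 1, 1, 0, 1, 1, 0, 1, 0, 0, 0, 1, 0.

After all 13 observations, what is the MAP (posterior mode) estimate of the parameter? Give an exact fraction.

55/97

obs 1: x=0 → posterior Beta(6, 17/5)
obs 2: x=1 → posterior Beta(7, 17/5)
obs 3: x=1 → posterior Beta(8, 17/5)
obs 4: x=0 → posterior Beta(8, 22/5)
obs 5: x=1 → posterior Beta(9, 22/5)
obs 6: x=1 → posterior Beta(10, 22/5)
obs 7: x=0 → posterior Beta(10, 27/5)
obs 8: x=1 → posterior Beta(11, 27/5)
obs 9: x=0 → posterior Beta(11, 32/5)
obs 10: x=0 → posterior Beta(11, 37/5)
obs 11: x=0 → posterior Beta(11, 42/5)
obs 12: x=1 → posterior Beta(12, 42/5)
obs 13: x=0 → posterior Beta(12, 47/5)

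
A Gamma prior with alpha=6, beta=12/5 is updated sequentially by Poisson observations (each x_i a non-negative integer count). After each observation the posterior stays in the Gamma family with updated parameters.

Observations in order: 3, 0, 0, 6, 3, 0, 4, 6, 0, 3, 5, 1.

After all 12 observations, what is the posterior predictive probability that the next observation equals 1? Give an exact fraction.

obs 1: x=3 → posterior Gamma(9, 17/5)
obs 2: x=0 → posterior Gamma(9, 22/5)
obs 3: x=0 → posterior Gamma(9, 27/5)
obs 4: x=6 → posterior Gamma(15, 32/5)
obs 5: x=3 → posterior Gamma(18, 37/5)
obs 6: x=0 → posterior Gamma(18, 42/5)
obs 7: x=4 → posterior Gamma(22, 47/5)
obs 8: x=6 → posterior Gamma(28, 52/5)
obs 9: x=0 → posterior Gamma(28, 57/5)
obs 10: x=3 → posterior Gamma(31, 62/5)
obs 11: x=5 → posterior Gamma(36, 67/5)
obs 12: x=1 → posterior Gamma(37, 72/5)

97380970039016758739430008496724034896499187502765747493195056121118720/486012631280007847152158158162594646631314599938554893156744045161987769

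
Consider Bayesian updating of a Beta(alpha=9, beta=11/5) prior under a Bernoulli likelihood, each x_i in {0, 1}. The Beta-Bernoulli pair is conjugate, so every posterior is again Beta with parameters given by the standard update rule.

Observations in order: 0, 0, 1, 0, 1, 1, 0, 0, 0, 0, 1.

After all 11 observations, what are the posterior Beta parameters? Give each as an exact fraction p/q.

obs 1: x=0 → posterior Beta(9, 16/5)
obs 2: x=0 → posterior Beta(9, 21/5)
obs 3: x=1 → posterior Beta(10, 21/5)
obs 4: x=0 → posterior Beta(10, 26/5)
obs 5: x=1 → posterior Beta(11, 26/5)
obs 6: x=1 → posterior Beta(12, 26/5)
obs 7: x=0 → posterior Beta(12, 31/5)
obs 8: x=0 → posterior Beta(12, 36/5)
obs 9: x=0 → posterior Beta(12, 41/5)
obs 10: x=0 → posterior Beta(12, 46/5)
obs 11: x=1 → posterior Beta(13, 46/5)

alpha=13, beta=46/5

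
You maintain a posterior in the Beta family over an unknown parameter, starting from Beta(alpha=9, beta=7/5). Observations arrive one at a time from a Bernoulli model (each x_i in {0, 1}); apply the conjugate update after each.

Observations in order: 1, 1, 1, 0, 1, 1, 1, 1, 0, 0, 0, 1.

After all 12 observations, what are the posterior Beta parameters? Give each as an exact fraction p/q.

obs 1: x=1 → posterior Beta(10, 7/5)
obs 2: x=1 → posterior Beta(11, 7/5)
obs 3: x=1 → posterior Beta(12, 7/5)
obs 4: x=0 → posterior Beta(12, 12/5)
obs 5: x=1 → posterior Beta(13, 12/5)
obs 6: x=1 → posterior Beta(14, 12/5)
obs 7: x=1 → posterior Beta(15, 12/5)
obs 8: x=1 → posterior Beta(16, 12/5)
obs 9: x=0 → posterior Beta(16, 17/5)
obs 10: x=0 → posterior Beta(16, 22/5)
obs 11: x=0 → posterior Beta(16, 27/5)
obs 12: x=1 → posterior Beta(17, 27/5)

alpha=17, beta=27/5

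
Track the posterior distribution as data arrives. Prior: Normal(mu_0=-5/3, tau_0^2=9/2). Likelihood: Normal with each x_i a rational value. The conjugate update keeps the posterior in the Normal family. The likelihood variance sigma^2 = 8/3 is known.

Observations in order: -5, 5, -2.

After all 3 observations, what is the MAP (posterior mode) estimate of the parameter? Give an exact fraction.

obs 1: x=-5 → posterior Normal(-485/129, 72/43)
obs 2: x=5 → posterior Normal(-8/21, 36/35)
obs 3: x=-2 → posterior Normal(-242/291, 72/97)

-242/291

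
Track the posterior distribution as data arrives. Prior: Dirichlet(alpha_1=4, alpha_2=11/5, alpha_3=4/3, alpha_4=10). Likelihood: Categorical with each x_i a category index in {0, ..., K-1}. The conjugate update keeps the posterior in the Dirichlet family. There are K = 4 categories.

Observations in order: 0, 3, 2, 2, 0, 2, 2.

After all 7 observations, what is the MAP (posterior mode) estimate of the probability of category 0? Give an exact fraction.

obs 1: x=0 → posterior Dirichlet(5, 11/5, 4/3, 10)
obs 2: x=3 → posterior Dirichlet(5, 11/5, 4/3, 11)
obs 3: x=2 → posterior Dirichlet(5, 11/5, 7/3, 11)
obs 4: x=2 → posterior Dirichlet(5, 11/5, 10/3, 11)
obs 5: x=0 → posterior Dirichlet(6, 11/5, 10/3, 11)
obs 6: x=2 → posterior Dirichlet(6, 11/5, 13/3, 11)
obs 7: x=2 → posterior Dirichlet(6, 11/5, 16/3, 11)

75/308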